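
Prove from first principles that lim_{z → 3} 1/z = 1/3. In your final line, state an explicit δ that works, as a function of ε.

δ = min(3/2, (9/2)ε)

Let ε > 0 be given. We seek δ > 0 such that 0 < |z − 3| < δ implies |1/z − (1/3)| < ε.
|1/z − (1/3)| = |3 − z|/(3·|z|) = |z − 3|/(3|z|).
Restrict δ ≤ 3/2. Then |z − 3| < 3/2 gives |z| > 3/2, so 3|z| > 9/2.
Then |1/z − (1/3)| < |z − 3|/(9/2), which is < ε when |z − 3| < (9/2)ε.
Take δ = min(3/2, (9/2)ε). Then 0 < |z − 3| < δ gives both |z − 3| < 3/2 and |z − 3| < (9/2)ε, so |1/z − (1/3)| < ε.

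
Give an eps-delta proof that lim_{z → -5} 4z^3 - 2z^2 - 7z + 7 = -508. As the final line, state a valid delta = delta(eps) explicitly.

delta = min(2, eps/453)

Let eps > 0. We want delta > 0 such that 0 < |z + 5| < delta implies |(4z^3 - 2z^2 - 7z + 7) + 508| < eps.
(4z^3 - 2z^2 - 7z + 7) + 508 = 4z^3 - 2z^2 - 7z + 515 = (z + 5)(4z^2 - 22z + 103).
So |(4z^3 - 2z^2 - 7z + 7) + 508| = |z + 5|·|4z^2 - 22z + 103|.
Assume first that |z + 5| < 2, so |z| < 7. Then |4z^2 - 22z + 103| ≤ 4·7^2 + 22·7 + 103 = 453.
Hence |(4z^3 - 2z^2 - 7z + 7) + 508| ≤ 453|z + 5| < eps provided |z + 5| < eps/453.
Choosing delta = min(2, eps/453) ensures both conditions, hence |(4z^3 - 2z^2 - 7z + 7) + 508| < eps.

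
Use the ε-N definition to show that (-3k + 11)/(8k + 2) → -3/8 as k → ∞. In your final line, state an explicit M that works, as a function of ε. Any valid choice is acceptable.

M = (47/32)/ε

Let ε > 0 be given. For k ≥ 1, |(-3k + 11)/(8k + 2) + 3/8| = |94|/(8(8k + 2)) = 94/(8(8k + 2)).
Since 8k + 2 ≥ 8k for k ≥ 1, this is ≤ 94/(8·8k) = (47/32)/k.
So |(-3k + 11)/(8k + 2) + 3/8| < ε whenever k > (47/32)/ε.
Take M = (47/32)/ε. If k > M then |(-3k + 11)/(8k + 2) + 3/8| ≤ (47/32)/k < ε.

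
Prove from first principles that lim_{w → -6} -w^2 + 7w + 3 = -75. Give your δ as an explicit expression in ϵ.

δ = min(1, ϵ/20)

Fix ϵ > 0. We want δ > 0 such that 0 < |w + 6| < δ implies |(-w^2 + 7w + 3) + 75| < ϵ.
(-w^2 + 7w + 3) + 75 = -w^2 + 7w + 78 = (w + 6)(-w + 13).
So |(-w^2 + 7w + 3) + 75| = |w + 6|·|-w + 13|.
Require δ ≤ 1. Then |w + 6| < 1 gives |w| < 7, and by the triangle inequality |-w + 13| ≤ 7 + 13 = 20.
Hence |(-w^2 + 7w + 3) + 75| ≤ 20|w + 6| < ϵ provided |w + 6| < ϵ/20.
Choosing δ = min(1, ϵ/20) ensures both conditions, hence |(-w^2 + 7w + 3) + 75| < ϵ.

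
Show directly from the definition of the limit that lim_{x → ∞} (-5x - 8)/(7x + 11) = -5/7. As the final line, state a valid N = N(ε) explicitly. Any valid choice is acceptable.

Let ε > 0. We seek N > 0 such that x > N implies |(-5x - 8)/(7x + 11) + 5/7| < ε.
(-5x - 8)/(7x + 11) + 5/7 = (7(-5x - 8) − (-5)(7x + 11)) / (7(7x + 11)) = -1/(7(7x + 11)).
For x > 0 we have 7x + 11 > 7x, so |(-5x - 8)/(7x + 11) + 5/7| = 1/(7(7x + 11)) < 1/(7·7x) = (1/49)/x.
Thus |(-5x - 8)/(7x + 11) + 5/7| < ε whenever x > (1/49)/ε.
Take N = (1/49)/ε. If x > N then |(-5x - 8)/(7x + 11) + 5/7| < (1/49)/x < ε.

N = (1/49)/ε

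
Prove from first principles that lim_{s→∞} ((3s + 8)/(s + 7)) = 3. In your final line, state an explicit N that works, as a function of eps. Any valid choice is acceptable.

Let eps > 0 be given. We seek N > 0 such that s > N implies |(3s + 8)/(s + 7) − 3| < eps.
(3s + 8)/(s + 7) − 3 = ((3s + 8) − 3(s + 7)) / ((s + 7)) = -13/((s + 7)).
For s > 0 we have s + 7 > s, so |(3s + 8)/(s + 7) − 3| = 13/((s + 7)) < 13/(s) = 13/s.
Thus |(3s + 8)/(s + 7) − 3| < eps whenever s > 13/eps.
Take N = 13/eps. If s > N then |(3s + 8)/(s + 7) − 3| < 13/s < eps.

N = 13/eps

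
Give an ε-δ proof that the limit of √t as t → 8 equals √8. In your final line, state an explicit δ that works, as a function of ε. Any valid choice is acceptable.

Suppose ε > 0. We want δ > 0 such that 0 < |t − 8| < δ implies |√t − √8| < ε.
Rationalise: √t − √8 = (t − 8)/(√t + √8), so |√t − √8| = |t − 8|/(√t + √8).
Restrict δ ≤ 8 so that |t − 8| < 8 forces t > 0, and then √t + √8 > √8.
Hence |√t − √8| < |t − 8|/√8, which is < ε once |t − 8| < √8·ε.
Take δ = min(8, √8·ε). If 0 < |t − 8| < δ then t > 0 and |√t − √8| < |t − 8|/√8 < ε.

δ = min(8, √8·ε)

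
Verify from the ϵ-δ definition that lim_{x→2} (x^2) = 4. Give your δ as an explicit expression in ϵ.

δ = min(1, ϵ/5)

Let ϵ > 0 be given. We seek δ > 0 with 0 < |x − 2| < δ ⇒ |x^2 − 4| < ϵ.
Factor: x^2 − 4 = (x − 2)(x + 2), so |x^2 − 4| = |x − 2|·|x + 2|.
Impose δ ≤ 1 so that |x| < 3; then |x + 2| ≤ 5.
Hence |x^2 − 4| ≤ 5|x − 2|, which is < ϵ once |x − 2| < ϵ/5.
Take δ = min(1, ϵ/5). If 0 < |x − 2| < δ then both bounds hold and |x^2 − 4| ≤ 5|x − 2| < 5·(ϵ/5) = ϵ.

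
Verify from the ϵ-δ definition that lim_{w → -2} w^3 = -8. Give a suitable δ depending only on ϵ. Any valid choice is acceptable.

Fix ϵ > 0. We seek δ > 0 with 0 < |w + 2| < δ ⇒ |w^3 + 8| < ϵ.
Factor: w^3 + 8 = (w + 2)(w^2 - 2w + 4), so |w^3 + 8| = |w + 2|·|w^2 - 2w + 4|.
Restrict δ ≤ 2. Then |w + 2| < 2 gives |w| < 4, so by the triangle inequality |w^2 - 2w + 4| ≤ 4^2 + 2·4 + 4 = 28.
Hence |w^3 + 8| ≤ 28|w + 2|, which is < ϵ once |w + 2| < ϵ/28.
Take δ = min(2, ϵ/28). If 0 < |w + 2| < δ then both bounds hold and |w^3 + 8| ≤ 28|w + 2| < 28·(ϵ/28) = ϵ.

δ = min(2, ϵ/28)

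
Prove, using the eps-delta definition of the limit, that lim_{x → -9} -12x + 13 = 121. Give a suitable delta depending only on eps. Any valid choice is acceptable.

Let eps > 0. We need delta > 0 so that 0 < |x + 9| < delta implies |(-12x + 13) − 121| < eps.
Since (-12x + 13) − 121 = -12(x + 9), we have |(-12x + 13) − 121| = 12|x + 9|.
Thus it suffices that |x + 9| < eps/12.
Take delta = eps/12. If 0 < |x + 9| < delta then |(-12x + 13) − 121| = 12|x + 9| < 12·(eps/12) = eps.

delta = eps/12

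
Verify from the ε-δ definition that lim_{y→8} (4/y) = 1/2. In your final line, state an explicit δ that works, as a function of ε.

δ = min(4, 8ε)

Fix ε > 0. We seek δ > 0 such that 0 < |y − 8| < δ implies |4/y − (1/2)| < ε.
|4/y − (1/2)| = 4·|8 − y|/(8·|y|) = 4|y − 8|/(8|y|).
Require δ ≤ 4 so that |y| > 8 − 4 = 4, hence 8|y| > 32.
Then |4/y − (1/2)| < 4|y − 8|/32, which is < ε when |y − 8| < 8ε.
Take δ = min(4, 8ε). Then 0 < |y − 8| < δ gives both |y − 8| < 4 and |y − 8| < 8ε, so |4/y − (1/2)| < ε.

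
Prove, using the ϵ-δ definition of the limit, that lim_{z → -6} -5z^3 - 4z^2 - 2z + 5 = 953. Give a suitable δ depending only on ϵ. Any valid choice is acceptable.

δ = min(1, ϵ/585)

Let ϵ > 0 be given. We want δ > 0 such that 0 < |z + 6| < δ implies |(-5z^3 - 4z^2 - 2z + 5) − 953| < ϵ.
(-5z^3 - 4z^2 - 2z + 5) − 953 = -5z^3 - 4z^2 - 2z - 948 = (z + 6)(-5z^2 + 26z - 158).
So |(-5z^3 - 4z^2 - 2z + 5) − 953| = |z + 6|·|-5z^2 + 26z - 158|.
Require δ ≤ 1. Then |z + 6| < 1 gives |z| < 7, and by the triangle inequality |-5z^2 + 26z - 158| ≤ 5·7^2 + 26·7 + 158 = 585.
Hence |(-5z^3 - 4z^2 - 2z + 5) − 953| ≤ 585|z + 6| < ϵ provided |z + 6| < ϵ/585.
Take δ = min(1, ϵ/585). Then 0 < |z + 6| < δ gives both |z + 6| < 1 and |z + 6| < ϵ/585, so |(-5z^3 - 4z^2 - 2z + 5) − 953| < ϵ.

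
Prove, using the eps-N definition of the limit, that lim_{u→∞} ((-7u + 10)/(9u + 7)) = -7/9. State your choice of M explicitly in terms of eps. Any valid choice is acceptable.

M = (139/81)/eps

Let eps > 0 be given. We seek M > 0 such that u > M implies |(-7u + 10)/(9u + 7) + 7/9| < eps.
(-7u + 10)/(9u + 7) + 7/9 = (9(-7u + 10) − (-7)(9u + 7)) / (9(9u + 7)) = 139/(9(9u + 7)).
For u > 0 we have 9u + 7 > 9u, so |(-7u + 10)/(9u + 7) + 7/9| = 139/(9(9u + 7)) < 139/(9·9u) = (139/81)/u.
Thus |(-7u + 10)/(9u + 7) + 7/9| < eps whenever u > (139/81)/eps.
Take M = (139/81)/eps. If u > M then |(-7u + 10)/(9u + 7) + 7/9| < (139/81)/u < eps.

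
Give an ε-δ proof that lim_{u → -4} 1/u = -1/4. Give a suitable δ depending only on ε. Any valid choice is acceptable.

δ = min(2, 8ε)

Let ε > 0. We seek δ > 0 such that 0 < |u + 4| < δ implies |1/u + 1/4| < ε.
|1/u + 1/4| = |-4 − u|/(4·|u|) = |u + 4|/(4|u|).
Require δ ≤ 2 so that |u| > 4 − 2 = 2, hence 4|u| > 8.
Then |1/u + 1/4| < |u + 4|/8, which is < ε when |u + 4| < 8ε.
Take δ = min(2, 8ε). Then 0 < |u + 4| < δ gives both |u + 4| < 2 and |u + 4| < 8ε, so |1/u + 1/4| < ε.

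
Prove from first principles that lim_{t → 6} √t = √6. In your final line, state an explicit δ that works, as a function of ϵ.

δ = min(6, √6·ϵ)

Fix ϵ > 0. We want δ > 0 such that 0 < |t − 6| < δ implies |√t − √6| < ϵ.
Rationalise: √t − √6 = (t − 6)/(√t + √6), so |√t − √6| = |t − 6|/(√t + √6).
Restrict δ ≤ 6 so that |t − 6| < 6 forces t > 0, and then √t + √6 > √6.
Hence |√t − √6| < |t − 6|/√6, which is < ϵ once |t − 6| < √6·ϵ.
Take δ = min(6, √6·ϵ). If 0 < |t − 6| < δ then t > 0 and |√t − √6| < |t − 6|/√6 < ϵ.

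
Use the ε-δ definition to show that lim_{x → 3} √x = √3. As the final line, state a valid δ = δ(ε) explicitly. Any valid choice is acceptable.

δ = min(3, √3·ε)

Suppose ε > 0. We want δ > 0 such that 0 < |x − 3| < δ implies |√x − √3| < ε.
Multiplying by the conjugate, |√x − √3| = |x − 3|/(√x + √3).
Restrict δ ≤ 3 so that |x − 3| < 3 forces x > 0, and then √x + √3 > √3.
Hence |√x − √3| < |x − 3|/√3, which is < ε once |x − 3| < √3·ε.
Take δ = min(3, √3·ε). If 0 < |x − 3| < δ then x > 0 and |√x − √3| < |x − 3|/√3 < ε.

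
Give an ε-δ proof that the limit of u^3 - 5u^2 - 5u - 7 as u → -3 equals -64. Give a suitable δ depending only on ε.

δ = min(2, ε/84)

Let ε > 0 be given. We want δ > 0 such that 0 < |u + 3| < δ implies |(u^3 - 5u^2 - 5u - 7) + 64| < ε.
(u^3 - 5u^2 - 5u - 7) + 64 = u^3 - 5u^2 - 5u + 57 = (u + 3)(u^2 - 8u + 19).
So |(u^3 - 5u^2 - 5u - 7) + 64| = |u + 3|·|u^2 - 8u + 19|.
Require δ ≤ 2. Then |u + 3| < 2 gives |u| < 5, and by the triangle inequality |u^2 - 8u + 19| ≤ 5^2 + 8·5 + 19 = 84.
Hence |(u^3 - 5u^2 - 5u - 7) + 64| ≤ 84|u + 3| < ε provided |u + 3| < ε/84.
Choosing δ = min(2, ε/84) ensures both conditions, hence |(u^3 - 5u^2 - 5u - 7) + 64| < ε.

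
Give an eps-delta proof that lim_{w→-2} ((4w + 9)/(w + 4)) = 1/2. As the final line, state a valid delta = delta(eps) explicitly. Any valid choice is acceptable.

delta = min(1, (2/7)eps)

Suppose eps > 0. We want delta > 0 with 0 < |w + 2| < delta ⇒ |(4w + 9)/(w + 4) − (1/2)| < eps.
Combining over a common denominator, (4w + 9)/(w + 4) − (1/2) = [(4w + 9)·2 − 1·(w + 4)] / [2·(w + 4)] = 7(w + 2) / (2(w + 4)).
So |(4w + 9)/(w + 4) − (1/2)| = 7|w + 2| / (2·|w + 4|).
Require delta ≤ 1, so |w + 4| ≥ |2| − |w + 2| > 2 − 1 = 1.
Hence |(4w + 9)/(w + 4) − (1/2)| < 7|w + 2|/(2·1) = (7/2)|w + 2|, which is < eps once |w + 2| < (2/7)eps.
Take delta = min(1, (2/7)eps). Then 0 < |w + 2| < delta forces both bounds, so |(4w + 9)/(w + 4) − (1/2)| < eps.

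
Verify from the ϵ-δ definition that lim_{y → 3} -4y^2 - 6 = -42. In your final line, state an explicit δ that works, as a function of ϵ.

Suppose ϵ > 0. We want δ > 0 such that 0 < |y − 3| < δ implies |(-4y^2 - 6) + 42| < ϵ.
(-4y^2 - 6) + 42 = -4y^2 + 36 = (y − 3)(-4y - 12).
So |(-4y^2 - 6) + 42| = |y − 3|·|-4y - 12|.
Require δ ≤ 1. Then |y − 3| < 1 gives |y| < 4, and by the triangle inequality |-4y - 12| ≤ 4·4 + 12 = 28.
Hence |(-4y^2 - 6) + 42| ≤ 28|y − 3| < ϵ provided |y − 3| < ϵ/28.
Take δ = min(1, ϵ/28). Then 0 < |y − 3| < δ gives both |y − 3| < 1 and |y − 3| < ϵ/28, so |(-4y^2 - 6) + 42| < ϵ.

δ = min(1, ϵ/28)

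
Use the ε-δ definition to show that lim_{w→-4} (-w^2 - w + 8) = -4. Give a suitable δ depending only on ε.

Suppose ε > 0. We want δ > 0 such that 0 < |w + 4| < δ implies |(-w^2 - w + 8) + 4| < ε.
(-w^2 - w + 8) + 4 = -w^2 - w + 12 = (w + 4)(-w + 3).
So |(-w^2 - w + 8) + 4| = |w + 4|·|-w + 3|.
Require δ ≤ 1. Then |w + 4| < 1 gives |w| < 5, and by the triangle inequality |-w + 3| ≤ 5 + 3 = 8.
Hence |(-w^2 - w + 8) + 4| ≤ 8|w + 4| < ε provided |w + 4| < ε/8.
Choosing δ = min(1, ε/8) ensures both conditions, hence |(-w^2 - w + 8) + 4| < ε.

δ = min(1, ε/8)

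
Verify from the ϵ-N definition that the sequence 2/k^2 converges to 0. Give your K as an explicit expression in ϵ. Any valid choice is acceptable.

K = (2/ϵ)^{1/2}

Fix ϵ > 0. For k ≥ 1, |2/k^2 − 0| = 2/k^2.
2/k^2 < ϵ ⇔ k^2 > 2/ϵ ⇔ k > (2/ϵ)^{1/2}.
Take K = (2/ϵ)^{1/2}. Then k > K implies 2/k^2 < ϵ.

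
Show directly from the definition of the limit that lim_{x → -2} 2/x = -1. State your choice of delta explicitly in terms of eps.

Suppose eps > 0. We seek delta > 0 such that 0 < |x + 2| < delta implies |2/x + 1| < eps.
|2/x + 1| = 2·|-2 − x|/(2·|x|) = 2|x + 2|/(2|x|).
Require delta ≤ 1 so that |x| > 2 − 1 = 1, hence 2|x| > 2.
Then |2/x + 1| < 2|x + 2|/2, which is < eps when |x + 2| < eps.
Take delta = min(1, eps). Then 0 < |x + 2| < delta gives both |x + 2| < 1 and |x + 2| < eps, so |2/x + 1| < eps.

delta = min(1, eps)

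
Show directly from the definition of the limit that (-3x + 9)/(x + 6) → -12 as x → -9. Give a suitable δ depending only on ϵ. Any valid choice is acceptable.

Let ϵ > 0. We want δ > 0 with 0 < |x + 9| < δ ⇒ |(-3x + 9)/(x + 6) + 12| < ϵ.
Combining over a common denominator, (-3x + 9)/(x + 6) + 12 = [(-3x + 9)·(-3) − 36·(x + 6)] / [(-3)·(x + 6)] = -27(x + 9) / ((-3)(x + 6)).
So |(-3x + 9)/(x + 6) + 12| = 27|x + 9| / (3·|x + 6|).
Require δ ≤ 3/2, so |x + 6| ≥ |-3| − |x + 9| > 3 − 3/2 = 3/2.
Hence |(-3x + 9)/(x + 6) + 12| < 27|x + 9|/(3·(3/2)) = 6|x + 9|, which is < ϵ once |x + 9| < (1/6)ϵ.
Take δ = min(3/2, (1/6)ϵ). Then 0 < |x + 9| < δ forces both bounds, so |(-3x + 9)/(x + 6) + 12| < ϵ.

δ = min(3/2, (1/6)ϵ)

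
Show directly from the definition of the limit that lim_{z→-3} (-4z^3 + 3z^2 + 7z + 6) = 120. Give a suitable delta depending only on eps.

delta = min(1, eps/162)

Let eps > 0. We want delta > 0 such that 0 < |z + 3| < delta implies |(-4z^3 + 3z^2 + 7z + 6) − 120| < eps.
(-4z^3 + 3z^2 + 7z + 6) − 120 = -4z^3 + 3z^2 + 7z - 114 = (z + 3)(-4z^2 + 15z - 38).
So |(-4z^3 + 3z^2 + 7z + 6) − 120| = |z + 3|·|-4z^2 + 15z - 38|.
Require delta ≤ 1. Then |z + 3| < 1 gives |z| < 4, and by the triangle inequality |-4z^2 + 15z - 38| ≤ 4·4^2 + 15·4 + 38 = 162.
Hence |(-4z^3 + 3z^2 + 7z + 6) − 120| ≤ 162|z + 3| < eps provided |z + 3| < eps/162.
Take delta = min(1, eps/162). Then 0 < |z + 3| < delta gives both |z + 3| < 1 and |z + 3| < eps/162, so |(-4z^3 + 3z^2 + 7z + 6) − 120| < eps.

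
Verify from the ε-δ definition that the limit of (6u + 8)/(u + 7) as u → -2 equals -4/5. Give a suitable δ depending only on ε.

δ = min(5/2, (25/68)ε)

Suppose ε > 0. We want δ > 0 with 0 < |u + 2| < δ ⇒ |(6u + 8)/(u + 7) + 4/5| < ε.
Combining over a common denominator, (6u + 8)/(u + 7) + 4/5 = [(6u + 8)·5 − (-4)·(u + 7)] / [5·(u + 7)] = 34(u + 2) / (5(u + 7)).
So |(6u + 8)/(u + 7) + 4/5| = 34|u + 2| / (5·|u + 7|).
Require δ ≤ 5/2, so |u + 7| ≥ |5| − |u + 2| > 5 − 5/2 = 5/2.
Hence |(6u + 8)/(u + 7) + 4/5| < 34|u + 2|/(5·(5/2)) = (68/25)|u + 2|, which is < ε once |u + 2| < (25/68)ε.
Take δ = min(5/2, (25/68)ε). Then 0 < |u + 2| < δ forces both bounds, so |(6u + 8)/(u + 7) + 4/5| < ε.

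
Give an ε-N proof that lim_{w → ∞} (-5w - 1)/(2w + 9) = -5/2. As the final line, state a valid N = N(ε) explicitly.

Let ε > 0 be given. We seek N > 0 such that w > N implies |(-5w - 1)/(2w + 9) + 5/2| < ε.
(-5w - 1)/(2w + 9) + 5/2 = (2(-5w - 1) − (-5)(2w + 9)) / (2(2w + 9)) = 43/(2(2w + 9)).
For w > 0 we have 2w + 9 > 2w, so |(-5w - 1)/(2w + 9) + 5/2| = 43/(2(2w + 9)) < 43/(2·2w) = (43/4)/w.
Thus |(-5w - 1)/(2w + 9) + 5/2| < ε whenever w > (43/4)/ε.
Take N = (43/4)/ε. If w > N then |(-5w - 1)/(2w + 9) + 5/2| < (43/4)/w < ε.

N = (43/4)/ε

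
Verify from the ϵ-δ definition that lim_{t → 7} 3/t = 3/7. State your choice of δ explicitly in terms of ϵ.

δ = min(7/2, (49/6)ϵ)

Suppose ϵ > 0. We seek δ > 0 such that 0 < |t − 7| < δ implies |3/t − (3/7)| < ϵ.
|3/t − (3/7)| = 3·|7 − t|/(7·|t|) = 3|t − 7|/(7|t|).
Restrict δ ≤ 7/2. Then |t − 7| < 7/2 gives |t| > 7/2, so 7|t| > 49/2.
Then |3/t − (3/7)| < 3|t − 7|/(49/2), which is < ϵ when |t − 7| < (49/6)ϵ.
Take δ = min(7/2, (49/6)ϵ). Then 0 < |t − 7| < δ gives both |t − 7| < 7/2 and |t − 7| < (49/6)ϵ, so |3/t − (3/7)| < ϵ.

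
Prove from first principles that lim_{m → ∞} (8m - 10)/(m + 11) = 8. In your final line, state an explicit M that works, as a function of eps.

Let eps > 0. For m ≥ 1, |(8m - 10)/(m + 11) − 8| = |-98|/((m + 11)) = 98/((m + 11)).
Since m + 11 ≥ m for m ≥ 1, this is ≤ 98/(m) = 98/m.
So |(8m - 10)/(m + 11) − 8| < eps whenever m > 98/eps.
Take M = 98/eps. If m > M then |(8m - 10)/(m + 11) − 8| ≤ 98/m < eps.

M = 98/eps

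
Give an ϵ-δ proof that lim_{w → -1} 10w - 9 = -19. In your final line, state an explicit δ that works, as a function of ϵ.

Suppose ϵ > 0. We need δ > 0 so that 0 < |w + 1| < δ implies |(10w - 9) + 19| < ϵ.
|(10w - 9) + 19| = |10w + 10| = 10|w + 1|.
So 10|w + 1| < ϵ exactly when |w + 1| < ϵ/10.
Take δ = ϵ/10. If 0 < |w + 1| < δ then |(10w - 9) + 19| = 10|w + 1| < 10·(ϵ/10) = ϵ.

δ = ϵ/10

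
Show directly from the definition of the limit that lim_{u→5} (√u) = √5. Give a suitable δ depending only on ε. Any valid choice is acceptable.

δ = min(5, √5·ε)

Fix ε > 0. We want δ > 0 such that 0 < |u − 5| < δ implies |√u − √5| < ε.
Rationalise: √u − √5 = (u − 5)/(√u + √5), so |√u − √5| = |u − 5|/(√u + √5).
Restrict δ ≤ 5 so that |u − 5| < 5 forces u > 0, and then √u + √5 > √5.
Hence |√u − √5| < |u − 5|/√5, which is < ε once |u − 5| < √5·ε.
Take δ = min(5, √5·ε). If 0 < |u − 5| < δ then u > 0 and |√u − √5| < |u − 5|/√5 < ε.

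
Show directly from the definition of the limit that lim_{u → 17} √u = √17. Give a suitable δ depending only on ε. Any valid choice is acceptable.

Fix ε > 0. We want δ > 0 such that 0 < |u − 17| < δ implies |√u − √17| < ε.
Rationalise: √u − √17 = (u − 17)/(√u + √17), so |√u − √17| = |u − 17|/(√u + √17).
Restrict δ ≤ 17 so that |u − 17| < 17 forces u > 0, and then √u + √17 > √17.
Hence |√u − √17| < |u − 17|/√17, which is < ε once |u − 17| < √17·ε.
Take δ = min(17, √17·ε). If 0 < |u − 17| < δ then u > 0 and |√u − √17| < |u − 17|/√17 < ε.

δ = min(17, √17·ε)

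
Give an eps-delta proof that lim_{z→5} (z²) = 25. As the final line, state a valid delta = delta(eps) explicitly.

delta = min(1, eps/11)

Suppose eps > 0. We seek delta > 0 with 0 < |z − 5| < delta ⇒ |z² − 25| < eps.
Factor: z² − 25 = (z − 5)(z + 5), so |z² − 25| = |z − 5|·|z + 5|.
Restrict delta ≤ 1. Then |z − 5| < 1 gives |z| < 6, so by the triangle inequality |z + 5| ≤ 6 + 5 = 11.
Hence |z² − 25| ≤ 11|z − 5|, which is < eps once |z − 5| < eps/11.
Take delta = min(1, eps/11). If 0 < |z − 5| < delta then both bounds hold and |z² − 25| ≤ 11|z − 5| < 11·(eps/11) = eps.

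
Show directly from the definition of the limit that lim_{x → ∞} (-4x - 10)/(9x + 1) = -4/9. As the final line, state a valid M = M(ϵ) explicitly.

M = (86/81)/ϵ

Let ϵ > 0. We seek M > 0 such that x > M implies |(-4x - 10)/(9x + 1) + 4/9| < ϵ.
(-4x - 10)/(9x + 1) + 4/9 = (9(-4x - 10) − (-4)(9x + 1)) / (9(9x + 1)) = -86/(9(9x + 1)).
For x > 0 we have 9x + 1 > 9x, so |(-4x - 10)/(9x + 1) + 4/9| = 86/(9(9x + 1)) < 86/(9·9x) = (86/81)/x.
Thus |(-4x - 10)/(9x + 1) + 4/9| < ϵ whenever x > (86/81)/ϵ.
Take M = (86/81)/ϵ. If x > M then |(-4x - 10)/(9x + 1) + 4/9| < (86/81)/x < ϵ.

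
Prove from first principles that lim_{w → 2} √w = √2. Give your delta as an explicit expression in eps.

Let eps > 0 be given. We want delta > 0 such that 0 < |w − 2| < delta implies |√w − √2| < eps.
Rationalise: √w − √2 = (w − 2)/(√w + √2), so |√w − √2| = |w − 2|/(√w + √2).
Restrict delta ≤ 2 so that |w − 2| < 2 forces w > 0, and then √w + √2 > √2.
Hence |√w − √2| < |w − 2|/√2, which is < eps once |w − 2| < √2·eps.
Take delta = min(2, √2·eps). If 0 < |w − 2| < delta then w > 0 and |√w − √2| < |w − 2|/√2 < eps.

delta = min(2, √2·eps)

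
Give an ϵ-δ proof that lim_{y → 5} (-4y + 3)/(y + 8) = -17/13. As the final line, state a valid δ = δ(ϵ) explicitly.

Fix ϵ > 0. We want δ > 0 with 0 < |y − 5| < δ ⇒ |(-4y + 3)/(y + 8) + 17/13| < ϵ.
Combining over a common denominator, (-4y + 3)/(y + 8) + 17/13 = [(-4y + 3)·13 − (-17)·(y + 8)] / [13·(y + 8)] = -35(y − 5) / (13(y + 8)).
So |(-4y + 3)/(y + 8) + 17/13| = 35|y − 5| / (13·|y + 8|).
Require δ ≤ 13/2, so |y + 8| ≥ |13| − |y − 5| > 13 − 13/2 = 13/2.
Hence |(-4y + 3)/(y + 8) + 17/13| < 35|y − 5|/(13·(13/2)) = (70/169)|y − 5|, which is < ϵ once |y − 5| < (169/70)ϵ.
Take δ = min(13/2, (169/70)ϵ). Then 0 < |y − 5| < δ forces both bounds, so |(-4y + 3)/(y + 8) + 17/13| < ϵ.

δ = min(13/2, (169/70)ϵ)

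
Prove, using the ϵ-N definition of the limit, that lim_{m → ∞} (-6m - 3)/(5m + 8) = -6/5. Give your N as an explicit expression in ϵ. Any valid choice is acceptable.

Suppose ϵ > 0. For m ≥ 1, |(-6m - 3)/(5m + 8) + 6/5| = |33|/(5(5m + 8)) = 33/(5(5m + 8)).
Since 5m + 8 ≥ 5m for m ≥ 1, this is ≤ 33/(5·5m) = (33/25)/m.
So |(-6m - 3)/(5m + 8) + 6/5| < ϵ whenever m > (33/25)/ϵ.
Take N = (33/25)/ϵ. If m > N then |(-6m - 3)/(5m + 8) + 6/5| ≤ (33/25)/m < ϵ.

N = (33/25)/ϵ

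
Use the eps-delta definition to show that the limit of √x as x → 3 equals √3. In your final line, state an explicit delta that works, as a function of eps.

delta = min(3, √3·eps)

Suppose eps > 0. We want delta > 0 such that 0 < |x − 3| < delta implies |√x − √3| < eps.
Rationalise: √x − √3 = (x − 3)/(√x + √3), so |√x − √3| = |x − 3|/(√x + √3).
Restrict delta ≤ 3 so that |x − 3| < 3 forces x > 0, and then √x + √3 > √3.
Hence |√x − √3| < |x − 3|/√3, which is < eps once |x − 3| < √3·eps.
Take delta = min(3, √3·eps). If 0 < |x − 3| < delta then x > 0 and |√x − √3| < |x − 3|/√3 < eps.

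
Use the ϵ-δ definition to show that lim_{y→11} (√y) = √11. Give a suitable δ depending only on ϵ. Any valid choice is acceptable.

Let ϵ > 0 be given. We want δ > 0 such that 0 < |y − 11| < δ implies |√y − √11| < ϵ.
Rationalise: √y − √11 = (y − 11)/(√y + √11), so |√y − √11| = |y − 11|/(√y + √11).
Restrict δ ≤ 11 so that |y − 11| < 11 forces y > 0, and then √y + √11 > √11.
Hence |√y − √11| < |y − 11|/√11, which is < ϵ once |y − 11| < √11·ϵ.
Take δ = min(11, √11·ϵ). If 0 < |y − 11| < δ then y > 0 and |√y − √11| < |y − 11|/√11 < ϵ.

δ = min(11, √11·ϵ)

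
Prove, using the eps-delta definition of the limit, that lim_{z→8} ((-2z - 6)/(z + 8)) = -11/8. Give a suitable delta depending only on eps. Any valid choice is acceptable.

Fix eps > 0. We want delta > 0 with 0 < |z − 8| < delta ⇒ |(-2z - 6)/(z + 8) + 11/8| < eps.
Combining over a common denominator, (-2z - 6)/(z + 8) + 11/8 = [(-2z - 6)·16 − (-22)·(z + 8)] / [16·(z + 8)] = -10(z − 8) / (16(z + 8)).
So |(-2z - 6)/(z + 8) + 11/8| = 10|z − 8| / (16·|z + 8|).
Restrict delta ≤ 8. Then |z − 8| < 8 gives |z + 8| = |(z − 8) + 16| ≥ 16 − 8 = 8.
Hence |(-2z - 6)/(z + 8) + 11/8| < 10|z − 8|/(16·8) = (5/64)|z − 8|, which is < eps once |z − 8| < (64/5)eps.
Take delta = min(8, (64/5)eps). Then 0 < |z − 8| < delta forces both bounds, so |(-2z - 6)/(z + 8) + 11/8| < eps.

delta = min(8, (64/5)eps)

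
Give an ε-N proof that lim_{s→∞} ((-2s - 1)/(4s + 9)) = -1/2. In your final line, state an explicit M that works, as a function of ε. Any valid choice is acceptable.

Let ε > 0. We seek M > 0 such that s > M implies |(-2s - 1)/(4s + 9) + 1/2| < ε.
(-2s - 1)/(4s + 9) + 1/2 = (4(-2s - 1) − (-2)(4s + 9)) / (4(4s + 9)) = 14/(4(4s + 9)).
For s > 0 we have 4s + 9 > 4s, so |(-2s - 1)/(4s + 9) + 1/2| = 14/(4(4s + 9)) < 14/(4·4s) = (7/8)/s.
Thus |(-2s - 1)/(4s + 9) + 1/2| < ε whenever s > (7/8)/ε.
Take M = (7/8)/ε. If s > M then |(-2s - 1)/(4s + 9) + 1/2| < (7/8)/s < ε.

M = (7/8)/ε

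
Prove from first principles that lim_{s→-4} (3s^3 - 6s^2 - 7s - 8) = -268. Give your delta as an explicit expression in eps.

Let eps > 0 be given. We want delta > 0 such that 0 < |s + 4| < delta implies |(3s^3 - 6s^2 - 7s - 8) + 268| < eps.
(3s^3 - 6s^2 - 7s - 8) + 268 = 3s^3 - 6s^2 - 7s + 260 = (s + 4)(3s^2 - 18s + 65).
So |(3s^3 - 6s^2 - 7s - 8) + 268| = |s + 4|·|3s^2 - 18s + 65|.
Require delta ≤ 1. Then |s + 4| < 1 gives |s| < 5, and by the triangle inequality |3s^2 - 18s + 65| ≤ 3·5^2 + 18·5 + 65 = 230.
Hence |(3s^3 - 6s^2 - 7s - 8) + 268| ≤ 230|s + 4| < eps provided |s + 4| < eps/230.
Choosing delta = min(1, eps/230) ensures both conditions, hence |(3s^3 - 6s^2 - 7s - 8) + 268| < eps.

delta = min(1, eps/230)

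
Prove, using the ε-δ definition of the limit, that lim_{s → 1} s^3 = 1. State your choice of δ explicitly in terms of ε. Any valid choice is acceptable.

Let ε > 0 be given. We seek δ > 0 with 0 < |s − 1| < δ ⇒ |s^3 − 1| < ε.
Factor: s^3 − 1 = (s − 1)(s^2 + s + 1), so |s^3 − 1| = |s − 1|·|s^2 + s + 1|.
Impose δ ≤ 1 so that |s| < 2; then |s^2 + s + 1| ≤ 7.
Hence |s^3 − 1| ≤ 7|s − 1|, which is < ε once |s − 1| < ε/7.
Take δ = min(1, ε/7). If 0 < |s − 1| < δ then both bounds hold and |s^3 − 1| ≤ 7|s − 1| < 7·(ε/7) = ε.

δ = min(1, ε/7)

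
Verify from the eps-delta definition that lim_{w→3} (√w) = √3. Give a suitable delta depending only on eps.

delta = min(3, √3·eps)

Suppose eps > 0. We want delta > 0 such that 0 < |w − 3| < delta implies |√w − √3| < eps.
Multiplying by the conjugate, |√w − √3| = |w − 3|/(√w + √3).
Restrict delta ≤ 3 so that |w − 3| < 3 forces w > 0, and then √w + √3 > √3.
Hence |√w − √3| < |w − 3|/√3, which is < eps once |w − 3| < √3·eps.
Take delta = min(3, √3·eps). If 0 < |w − 3| < delta then w > 0 and |√w − √3| < |w − 3|/√3 < eps.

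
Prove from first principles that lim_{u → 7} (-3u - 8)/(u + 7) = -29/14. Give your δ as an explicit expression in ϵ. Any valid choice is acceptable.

Let ϵ > 0. We want δ > 0 with 0 < |u − 7| < δ ⇒ |(-3u - 8)/(u + 7) + 29/14| < ϵ.
Combining over a common denominator, (-3u - 8)/(u + 7) + 29/14 = [(-3u - 8)·14 − (-29)·(u + 7)] / [14·(u + 7)] = -13(u − 7) / (14(u + 7)).
So |(-3u - 8)/(u + 7) + 29/14| = 13|u − 7| / (14·|u + 7|).
Restrict δ ≤ 7. Then |u − 7| < 7 gives |u + 7| = |(u − 7) + 14| ≥ 14 − 7 = 7.
Hence |(-3u - 8)/(u + 7) + 29/14| < 13|u − 7|/(14·7) = (13/98)|u − 7|, which is < ϵ once |u − 7| < (98/13)ϵ.
Take δ = min(7, (98/13)ϵ). Then 0 < |u − 7| < δ forces both bounds, so |(-3u - 8)/(u + 7) + 29/14| < ϵ.

δ = min(7, (98/13)ϵ)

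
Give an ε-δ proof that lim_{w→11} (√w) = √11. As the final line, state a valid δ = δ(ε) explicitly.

δ = min(11, √11·ε)

Fix ε > 0. We want δ > 0 such that 0 < |w − 11| < δ implies |√w − √11| < ε.
Rationalise: √w − √11 = (w − 11)/(√w + √11), so |√w − √11| = |w − 11|/(√w + √11).
Restrict δ ≤ 11 so that |w − 11| < 11 forces w > 0, and then √w + √11 > √11.
Hence |√w − √11| < |w − 11|/√11, which is < ε once |w − 11| < √11·ε.
Take δ = min(11, √11·ε). If 0 < |w − 11| < δ then w > 0 and |√w − √11| < |w − 11|/√11 < ε.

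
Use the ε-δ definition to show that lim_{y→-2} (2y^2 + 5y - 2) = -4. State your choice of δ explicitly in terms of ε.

δ = min(2, ε/9)

Fix ε > 0. We want δ > 0 such that 0 < |y + 2| < δ implies |(2y^2 + 5y - 2) + 4| < ε.
(2y^2 + 5y - 2) + 4 = 2y^2 + 5y + 2 = (y + 2)(2y + 1).
So |(2y^2 + 5y - 2) + 4| = |y + 2|·|2y + 1|.
Require δ ≤ 2. Then |y + 2| < 2 gives |y| < 4, and by the triangle inequality |2y + 1| ≤ 2·4 + 1 = 9.
Hence |(2y^2 + 5y - 2) + 4| ≤ 9|y + 2| < ε provided |y + 2| < ε/9.
Choosing δ = min(2, ε/9) ensures both conditions, hence |(2y^2 + 5y - 2) + 4| < ε.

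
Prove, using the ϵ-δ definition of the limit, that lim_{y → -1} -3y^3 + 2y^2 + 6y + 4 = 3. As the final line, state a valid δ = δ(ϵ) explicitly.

Let ϵ > 0 be given. We want δ > 0 such that 0 < |y + 1| < δ implies |(-3y^3 + 2y^2 + 6y + 4) − 3| < ϵ.
(-3y^3 + 2y^2 + 6y + 4) − 3 = -3y^3 + 2y^2 + 6y + 1 = (y + 1)(-3y^2 + 5y + 1).
So |(-3y^3 + 2y^2 + 6y + 4) − 3| = |y + 1|·|-3y^2 + 5y + 1|.
Assume first that |y + 1| < 1, so |y| < 2. Then |-3y^2 + 5y + 1| ≤ 3·2^2 + 5·2 + 1 = 23.
Hence |(-3y^3 + 2y^2 + 6y + 4) − 3| ≤ 23|y + 1| < ϵ provided |y + 1| < ϵ/23.
Take δ = min(1, ϵ/23). Then 0 < |y + 1| < δ gives both |y + 1| < 1 and |y + 1| < ϵ/23, so |(-3y^3 + 2y^2 + 6y + 4) − 3| < ϵ.

δ = min(1, ϵ/23)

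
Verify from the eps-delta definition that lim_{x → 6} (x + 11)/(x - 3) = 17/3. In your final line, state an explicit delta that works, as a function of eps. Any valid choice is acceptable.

delta = min(3/2, (9/28)eps)

Let eps > 0 be given. We want delta > 0 with 0 < |x − 6| < delta ⇒ |(x + 11)/(x - 3) − (17/3)| < eps.
Combining over a common denominator, (x + 11)/(x - 3) − (17/3) = [(x + 11)·3 − 17·(x - 3)] / [3·(x - 3)] = -14(x − 6) / (3(x - 3)).
So |(x + 11)/(x - 3) − (17/3)| = 14|x − 6| / (3·|x − 3|).
Require delta ≤ 3/2, so |x − 3| ≥ |3| − |x − 6| > 3 − 3/2 = 3/2.
Hence |(x + 11)/(x - 3) − (17/3)| < 14|x − 6|/(3·(3/2)) = (28/9)|x − 6|, which is < eps once |x − 6| < (9/28)eps.
Take delta = min(3/2, (9/28)eps). Then 0 < |x − 6| < delta forces both bounds, so |(x + 11)/(x - 3) − (17/3)| < eps.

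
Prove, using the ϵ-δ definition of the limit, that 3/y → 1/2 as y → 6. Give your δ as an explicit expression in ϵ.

δ = min(3, 6ϵ)

Fix ϵ > 0. We seek δ > 0 such that 0 < |y − 6| < δ implies |3/y − (1/2)| < ϵ.
|3/y − (1/2)| = 3·|6 − y|/(6·|y|) = 3|y − 6|/(6|y|).
Restrict δ ≤ 3. Then |y − 6| < 3 gives |y| > 3, so 6|y| > 18.
Then |3/y − (1/2)| < 3|y − 6|/18, which is < ϵ when |y − 6| < 6ϵ.
Take δ = min(3, 6ϵ). Then 0 < |y − 6| < δ gives both |y − 6| < 3 and |y − 6| < 6ϵ, so |3/y − (1/2)| < ϵ.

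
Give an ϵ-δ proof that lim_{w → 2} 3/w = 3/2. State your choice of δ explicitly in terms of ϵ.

δ = min(1, (2/3)ϵ)

Let ϵ > 0 be given. We seek δ > 0 such that 0 < |w − 2| < δ implies |3/w − (3/2)| < ϵ.
|3/w − (3/2)| = 3·|2 − w|/(2·|w|) = 3|w − 2|/(2|w|).
Require δ ≤ 1 so that |w| > 2 − 1 = 1, hence 2|w| > 2.
Then |3/w − (3/2)| < 3|w − 2|/2, which is < ϵ when |w − 2| < (2/3)ϵ.
Take δ = min(1, (2/3)ϵ). Then 0 < |w − 2| < δ gives both |w − 2| < 1 and |w − 2| < (2/3)ϵ, so |3/w − (3/2)| < ϵ.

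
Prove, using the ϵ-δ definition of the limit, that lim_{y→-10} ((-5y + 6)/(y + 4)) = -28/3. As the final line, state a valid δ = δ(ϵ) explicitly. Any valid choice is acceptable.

Suppose ϵ > 0. We want δ > 0 with 0 < |y + 10| < δ ⇒ |(-5y + 6)/(y + 4) + 28/3| < ϵ.
Combining over a common denominator, (-5y + 6)/(y + 4) + 28/3 = [(-5y + 6)·(-6) − 56·(y + 4)] / [(-6)·(y + 4)] = -26(y + 10) / ((-6)(y + 4)).
So |(-5y + 6)/(y + 4) + 28/3| = 26|y + 10| / (6·|y + 4|).
Require δ ≤ 3, so |y + 4| ≥ |-6| − |y + 10| > 6 − 3 = 3.
Hence |(-5y + 6)/(y + 4) + 28/3| < 26|y + 10|/(6·3) = (13/9)|y + 10|, which is < ϵ once |y + 10| < (9/13)ϵ.
Take δ = min(3, (9/13)ϵ). Then 0 < |y + 10| < δ forces both bounds, so |(-5y + 6)/(y + 4) + 28/3| < ϵ.

δ = min(3, (9/13)ϵ)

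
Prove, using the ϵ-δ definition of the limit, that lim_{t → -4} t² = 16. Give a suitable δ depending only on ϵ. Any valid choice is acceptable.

Let ϵ > 0. We seek δ > 0 with 0 < |t + 4| < δ ⇒ |t² − 16| < ϵ.
Factor: t² − 16 = (t + 4)(t - 4), so |t² − 16| = |t + 4|·|t - 4|.
Restrict δ ≤ 2. Then |t + 4| < 2 gives |t| < 6, so by the triangle inequality |t - 4| ≤ 6 + 4 = 10.
Hence |t² − 16| ≤ 10|t + 4|, which is < ϵ once |t + 4| < ϵ/10.
Take δ = min(2, ϵ/10). If 0 < |t + 4| < δ then both bounds hold and |t² − 16| ≤ 10|t + 4| < 10·(ϵ/10) = ϵ.

δ = min(2, ϵ/10)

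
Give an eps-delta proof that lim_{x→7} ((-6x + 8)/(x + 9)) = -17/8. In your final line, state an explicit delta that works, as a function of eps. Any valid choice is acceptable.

delta = min(8, (64/31)eps)

Let eps > 0. We want delta > 0 with 0 < |x − 7| < delta ⇒ |(-6x + 8)/(x + 9) + 17/8| < eps.
Combining over a common denominator, (-6x + 8)/(x + 9) + 17/8 = [(-6x + 8)·16 − (-34)·(x + 9)] / [16·(x + 9)] = -62(x − 7) / (16(x + 9)).
So |(-6x + 8)/(x + 9) + 17/8| = 62|x − 7| / (16·|x + 9|).
Require delta ≤ 8, so |x + 9| ≥ |16| − |x − 7| > 16 − 8 = 8.
Hence |(-6x + 8)/(x + 9) + 17/8| < 62|x − 7|/(16·8) = (31/64)|x − 7|, which is < eps once |x − 7| < (64/31)eps.
Take delta = min(8, (64/31)eps). Then 0 < |x − 7| < delta forces both bounds, so |(-6x + 8)/(x + 9) + 17/8| < eps.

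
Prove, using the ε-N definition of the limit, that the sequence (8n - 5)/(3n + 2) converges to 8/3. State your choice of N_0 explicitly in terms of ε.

Fix ε > 0. For n ≥ 1, |(8n - 5)/(3n + 2) − (8/3)| = |-31|/(3(3n + 2)) = 31/(3(3n + 2)).
Since 3n + 2 ≥ 3n for n ≥ 1, this is ≤ 31/(3·3n) = (31/9)/n.
So |(8n - 5)/(3n + 2) − (8/3)| < ε whenever n > (31/9)/ε.
Take N_0 = (31/9)/ε. If n > N_0 then |(8n - 5)/(3n + 2) − (8/3)| ≤ (31/9)/n < ε.

N_0 = (31/9)/ε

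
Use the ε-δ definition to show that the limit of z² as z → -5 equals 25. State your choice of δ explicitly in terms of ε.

Suppose ε > 0. We seek δ > 0 with 0 < |z + 5| < δ ⇒ |z² − 25| < ε.
Factor: z² − 25 = (z + 5)(z - 5), so |z² − 25| = |z + 5|·|z - 5|.
Restrict δ ≤ 2. Then |z + 5| < 2 gives |z| < 7, so by the triangle inequality |z - 5| ≤ 7 + 5 = 12.
Hence |z² − 25| ≤ 12|z + 5|, which is < ε once |z + 5| < ε/12.
Take δ = min(2, ε/12). If 0 < |z + 5| < δ then both bounds hold and |z² − 25| ≤ 12|z + 5| < 12·(ε/12) = ε.

δ = min(2, ε/12)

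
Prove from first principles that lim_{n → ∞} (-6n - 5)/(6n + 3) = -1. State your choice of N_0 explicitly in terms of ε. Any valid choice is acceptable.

Suppose ε > 0. For n ≥ 1, |(-6n - 5)/(6n + 3) + 1| = |-12|/(6(6n + 3)) = 12/(6(6n + 3)).
Since 6n + 3 ≥ 6n for n ≥ 1, this is ≤ 12/(6·6n) = (1/3)/n.
So |(-6n - 5)/(6n + 3) + 1| < ε whenever n > (1/3)/ε.
Take N_0 = (1/3)/ε. If n > N_0 then |(-6n - 5)/(6n + 3) + 1| ≤ (1/3)/n < ε.

N_0 = (1/3)/ε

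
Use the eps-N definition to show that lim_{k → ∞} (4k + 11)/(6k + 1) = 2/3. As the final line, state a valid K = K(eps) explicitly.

K = (31/18)/eps

Suppose eps > 0. For k ≥ 1, |(4k + 11)/(6k + 1) − (2/3)| = |62|/(6(6k + 1)) = 62/(6(6k + 1)).
Since 6k + 1 ≥ 6k for k ≥ 1, this is ≤ 62/(6·6k) = (31/18)/k.
So |(4k + 11)/(6k + 1) − (2/3)| < eps whenever k > (31/18)/eps.
Take K = (31/18)/eps. If k > K then |(4k + 11)/(6k + 1) − (2/3)| ≤ (31/18)/k < eps.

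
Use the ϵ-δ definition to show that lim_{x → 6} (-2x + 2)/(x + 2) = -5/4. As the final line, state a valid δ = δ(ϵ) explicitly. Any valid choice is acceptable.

δ = min(4, (16/3)ϵ)

Let ϵ > 0 be given. We want δ > 0 with 0 < |x − 6| < δ ⇒ |(-2x + 2)/(x + 2) + 5/4| < ϵ.
Combining over a common denominator, (-2x + 2)/(x + 2) + 5/4 = [(-2x + 2)·8 − (-10)·(x + 2)] / [8·(x + 2)] = -6(x − 6) / (8(x + 2)).
So |(-2x + 2)/(x + 2) + 5/4| = 6|x − 6| / (8·|x + 2|).
Restrict δ ≤ 4. Then |x − 6| < 4 gives |x + 2| = |(x − 6) + 8| ≥ 8 − 4 = 4.
Hence |(-2x + 2)/(x + 2) + 5/4| < 6|x − 6|/(8·4) = (3/16)|x − 6|, which is < ϵ once |x − 6| < (16/3)ϵ.
Take δ = min(4, (16/3)ϵ). Then 0 < |x − 6| < δ forces both bounds, so |(-2x + 2)/(x + 2) + 5/4| < ϵ.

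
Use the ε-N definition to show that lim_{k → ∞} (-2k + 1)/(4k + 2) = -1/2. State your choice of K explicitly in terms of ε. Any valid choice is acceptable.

K = (1/2)/ε

Let ε > 0 be given. For k ≥ 1, |(-2k + 1)/(4k + 2) + 1/2| = |8|/(4(4k + 2)) = 8/(4(4k + 2)).
Since 4k + 2 ≥ 4k for k ≥ 1, this is ≤ 8/(4·4k) = (1/2)/k.
So |(-2k + 1)/(4k + 2) + 1/2| < ε whenever k > (1/2)/ε.
Take K = (1/2)/ε. If k > K then |(-2k + 1)/(4k + 2) + 1/2| ≤ (1/2)/k < ε.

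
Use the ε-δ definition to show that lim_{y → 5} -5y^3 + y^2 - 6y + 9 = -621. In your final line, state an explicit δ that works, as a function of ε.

Let ε > 0 be given. We want δ > 0 such that 0 < |y − 5| < δ implies |(-5y^3 + y^2 - 6y + 9) + 621| < ε.
(-5y^3 + y^2 - 6y + 9) + 621 = -5y^3 + y^2 - 6y + 630 = (y − 5)(-5y^2 - 24y - 126).
So |(-5y^3 + y^2 - 6y + 9) + 621| = |y − 5|·|-5y^2 - 24y - 126|.
Require δ ≤ 2. Then |y − 5| < 2 gives |y| < 7, and by the triangle inequality |-5y^2 - 24y - 126| ≤ 5·7^2 + 24·7 + 126 = 539.
Hence |(-5y^3 + y^2 - 6y + 9) + 621| ≤ 539|y − 5| < ε provided |y − 5| < ε/539.
Take δ = min(2, ε/539). Then 0 < |y − 5| < δ gives both |y − 5| < 2 and |y − 5| < ε/539, so |(-5y^3 + y^2 - 6y + 9) + 621| < ε.

δ = min(2, ε/539)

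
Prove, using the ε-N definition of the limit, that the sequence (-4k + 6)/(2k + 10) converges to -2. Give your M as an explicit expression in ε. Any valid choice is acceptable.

Let ε > 0. For k ≥ 1, |(-4k + 6)/(2k + 10) + 2| = |52|/(2(2k + 10)) = 52/(2(2k + 10)).
Since 2k + 10 ≥ 2k for k ≥ 1, this is ≤ 52/(2·2k) = 13/k.
So |(-4k + 6)/(2k + 10) + 2| < ε whenever k > 13/ε.
Take M = 13/ε. If k > M then |(-4k + 6)/(2k + 10) + 2| ≤ 13/k < ε.

M = 13/ε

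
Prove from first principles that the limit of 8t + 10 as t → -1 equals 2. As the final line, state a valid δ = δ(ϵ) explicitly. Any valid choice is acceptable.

Let ϵ > 0 be given. We need δ > 0 so that 0 < |t + 1| < δ implies |(8t + 10) − 2| < ϵ.
|(8t + 10) − 2| = |8t + 8| = 8|t + 1|.
Thus it suffices that |t + 1| < ϵ/8.
Take δ = ϵ/8. If 0 < |t + 1| < δ then |(8t + 10) − 2| = 8|t + 1| < 8·(ϵ/8) = ϵ.

δ = ϵ/8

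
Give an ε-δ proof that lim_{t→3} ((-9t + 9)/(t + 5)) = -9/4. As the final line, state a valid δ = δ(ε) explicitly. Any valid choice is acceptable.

δ = min(4, (16/27)ε)

Let ε > 0. We want δ > 0 with 0 < |t − 3| < δ ⇒ |(-9t + 9)/(t + 5) + 9/4| < ε.
Combining over a common denominator, (-9t + 9)/(t + 5) + 9/4 = [(-9t + 9)·8 − (-18)·(t + 5)] / [8·(t + 5)] = -54(t − 3) / (8(t + 5)).
So |(-9t + 9)/(t + 5) + 9/4| = 54|t − 3| / (8·|t + 5|).
Restrict δ ≤ 4. Then |t − 3| < 4 gives |t + 5| = |(t − 3) + 8| ≥ 8 − 4 = 4.
Hence |(-9t + 9)/(t + 5) + 9/4| < 54|t − 3|/(8·4) = (27/16)|t − 3|, which is < ε once |t − 3| < (16/27)ε.
Take δ = min(4, (16/27)ε). Then 0 < |t − 3| < δ forces both bounds, so |(-9t + 9)/(t + 5) + 9/4| < ε.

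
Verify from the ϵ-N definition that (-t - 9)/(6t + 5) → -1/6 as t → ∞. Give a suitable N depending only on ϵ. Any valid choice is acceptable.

N = (49/36)/ϵ

Let ϵ > 0. We seek N > 0 such that t > N implies |(-t - 9)/(6t + 5) + 1/6| < ϵ.
(-t - 9)/(6t + 5) + 1/6 = (6(-t - 9) − (-1)(6t + 5)) / (6(6t + 5)) = -49/(6(6t + 5)).
For t > 0 we have 6t + 5 > 6t, so |(-t - 9)/(6t + 5) + 1/6| = 49/(6(6t + 5)) < 49/(6·6t) = (49/36)/t.
Thus |(-t - 9)/(6t + 5) + 1/6| < ϵ whenever t > (49/36)/ϵ.
Take N = (49/36)/ϵ. If t > N then |(-t - 9)/(6t + 5) + 1/6| < (49/36)/t < ϵ.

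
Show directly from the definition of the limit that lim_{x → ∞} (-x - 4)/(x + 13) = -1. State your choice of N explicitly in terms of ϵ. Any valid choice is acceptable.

Let ϵ > 0 be given. We seek N > 0 such that x > N implies |(-x - 4)/(x + 13) + 1| < ϵ.
(-x - 4)/(x + 13) + 1 = ((-x - 4) − (-1)(x + 13)) / ((x + 13)) = 9/((x + 13)).
For x > 0 we have x + 13 > x, so |(-x - 4)/(x + 13) + 1| = 9/((x + 13)) < 9/(x) = 9/x.
Thus |(-x - 4)/(x + 13) + 1| < ϵ whenever x > 9/ϵ.
Take N = 9/ϵ. If x > N then |(-x - 4)/(x + 13) + 1| < 9/x < ϵ.

N = 9/ϵ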